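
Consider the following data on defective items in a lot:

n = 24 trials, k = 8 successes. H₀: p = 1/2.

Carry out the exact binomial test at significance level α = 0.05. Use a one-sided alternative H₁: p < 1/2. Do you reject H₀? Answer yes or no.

Exact binomial: n=24, k=8, p₀=1/2=0.5000
P(X≤8) from Σ C(n,i)·p₀^i·(1−p₀)^(n−i)
p-value (one-sided, H₁ less) = 0.07579
At α=0.05: p ≥ α → fail to reject H₀

reject H₀: no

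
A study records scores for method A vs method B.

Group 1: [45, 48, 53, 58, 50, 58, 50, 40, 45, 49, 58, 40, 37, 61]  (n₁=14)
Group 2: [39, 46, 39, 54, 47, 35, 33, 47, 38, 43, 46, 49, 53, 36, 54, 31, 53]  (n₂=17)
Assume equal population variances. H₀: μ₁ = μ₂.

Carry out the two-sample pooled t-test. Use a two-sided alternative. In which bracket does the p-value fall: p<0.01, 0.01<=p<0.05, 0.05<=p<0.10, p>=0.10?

x̄₁=49.429, s₁=7.552, n₁=14
x̄₂=43.706, s₂=7.638, n₂=17
s_p² = [13·7.552² + 16·7.638²]/29 = 57.7572
SE = √(s_p²·(1/14+1/17)) = 2.7428
t = (49.429−43.706)/2.7428 = 2.0864
df = 29
p-value (two-sided) = 0.04584
→ bracket: 0.01<=p<0.05

p-value bracket: 0.01<=p<0.05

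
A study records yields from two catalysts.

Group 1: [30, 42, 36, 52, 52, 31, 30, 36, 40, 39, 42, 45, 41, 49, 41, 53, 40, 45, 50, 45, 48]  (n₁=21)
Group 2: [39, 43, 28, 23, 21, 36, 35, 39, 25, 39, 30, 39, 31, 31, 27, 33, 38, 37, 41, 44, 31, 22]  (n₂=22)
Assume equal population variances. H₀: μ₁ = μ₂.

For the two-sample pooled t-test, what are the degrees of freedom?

df = n₁ + n₂ − 2 = 21 + 22 − 2 = 41

degrees of freedom = 41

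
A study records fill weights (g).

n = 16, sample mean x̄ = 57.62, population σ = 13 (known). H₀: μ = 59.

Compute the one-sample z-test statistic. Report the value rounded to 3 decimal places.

SE = σ/√n = 13/√16 = 3.2500
z = (x̄−μ₀)/SE = (57.62−59)/3.2500 = -0.4246

test statistic = -0.425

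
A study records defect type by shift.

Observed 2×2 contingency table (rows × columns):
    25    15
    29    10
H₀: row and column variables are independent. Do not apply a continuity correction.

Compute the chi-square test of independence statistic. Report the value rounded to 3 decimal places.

Row totals [40, 39], col totals [54, 25], n=79
χ² = (25−27.34)²/27.34 + (15−12.66)²/12.66 + (29−26.66)²/26.66 + (10−12.34)²/12.34 = 1.2838
df = 1

test statistic = 1.284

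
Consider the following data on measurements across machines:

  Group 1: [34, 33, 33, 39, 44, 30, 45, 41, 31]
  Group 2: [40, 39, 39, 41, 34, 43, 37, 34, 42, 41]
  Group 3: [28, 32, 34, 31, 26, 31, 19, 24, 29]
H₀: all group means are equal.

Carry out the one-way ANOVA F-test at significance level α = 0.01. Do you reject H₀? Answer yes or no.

Group means [36.67, 39.00, 28.22], grand mean 34.786
SSB = Σnᵢ(x̄ᵢ−x̄)² = 597.159; SSW = ΣΣ(x−x̄ᵢ)² = 517.556
MSB = 597.159/2 = 298.5794; MSW = 517.556/25 = 20.7022
F = MSB/MSW = 14.4226
df = (2, 25)
p-value (upper-tail) = 0.00007
At α=0.01: p < α → reject H₀

reject H₀: yes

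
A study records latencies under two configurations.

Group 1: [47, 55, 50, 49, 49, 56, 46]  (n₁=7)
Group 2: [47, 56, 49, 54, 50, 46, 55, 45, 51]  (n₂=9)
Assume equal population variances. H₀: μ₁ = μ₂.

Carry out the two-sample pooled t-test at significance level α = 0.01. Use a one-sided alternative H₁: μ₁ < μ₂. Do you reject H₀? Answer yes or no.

reject H₀: no

x̄₁=50.286, s₁=3.817, n₁=7
x̄₂=50.333, s₂=4.000, n₂=9
s_p² = [6·3.817² + 8·4.000²]/14 = 15.3878
SE = √(s_p²·(1/7+1/9)) = 1.9769
t = (50.286−50.333)/1.9769 = -0.0241
df = 14
p-value (one-sided, H₁ less) = 0.49056
At α=0.01: p ≥ α → fail to reject H₀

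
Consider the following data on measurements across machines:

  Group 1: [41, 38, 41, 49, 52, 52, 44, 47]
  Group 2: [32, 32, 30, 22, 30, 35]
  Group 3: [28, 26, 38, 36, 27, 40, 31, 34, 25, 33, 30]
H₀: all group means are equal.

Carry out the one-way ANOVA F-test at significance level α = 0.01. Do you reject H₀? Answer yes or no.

Group means [45.50, 30.17, 31.64], grand mean 35.720
SSB = Σnᵢ(x̄ᵢ−x̄)² = 1133.661; SSW = ΣΣ(x−x̄ᵢ)² = 545.379
MSB = 1133.661/2 = 566.8306; MSW = 545.379/22 = 24.7899
F = MSB/MSW = 22.8653
df = (2, 22)
p-value (upper-tail) = 0.00000
At α=0.01: p < α → reject H₀

reject H₀: yes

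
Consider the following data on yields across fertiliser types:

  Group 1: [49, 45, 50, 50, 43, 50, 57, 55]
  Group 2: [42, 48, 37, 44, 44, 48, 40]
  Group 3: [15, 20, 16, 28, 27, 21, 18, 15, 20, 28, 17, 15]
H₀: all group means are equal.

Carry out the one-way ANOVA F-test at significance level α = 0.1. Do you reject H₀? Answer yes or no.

Group means [49.88, 43.29, 20.00], grand mean 34.889
SSB = Σnᵢ(x̄ᵢ−x̄)² = 4950.363; SSW = ΣΣ(x−x̄ᵢ)² = 528.304
MSB = 4950.363/2 = 2475.1815; MSW = 528.304/24 = 22.0126
F = MSB/MSW = 112.4436
df = (2, 24)
p-value (upper-tail) = 0.00000
At α=0.1: p < α → reject H₀

reject H₀: yes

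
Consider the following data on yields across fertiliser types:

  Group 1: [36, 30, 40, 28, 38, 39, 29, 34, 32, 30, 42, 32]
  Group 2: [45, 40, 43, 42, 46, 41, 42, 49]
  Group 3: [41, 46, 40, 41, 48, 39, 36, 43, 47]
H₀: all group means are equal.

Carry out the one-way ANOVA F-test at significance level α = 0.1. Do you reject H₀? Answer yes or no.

reject H₀: yes

Group means [34.17, 43.50, 42.33], grand mean 39.276
SSB = Σnᵢ(x̄ᵢ−x̄)² = 540.126; SSW = ΣΣ(x−x̄ᵢ)² = 435.667
MSB = 540.126/2 = 270.0632; MSW = 435.667/26 = 16.7564
F = MSB/MSW = 16.1170
df = (2, 26)
p-value (upper-tail) = 0.00003
At α=0.1: p < α → reject H₀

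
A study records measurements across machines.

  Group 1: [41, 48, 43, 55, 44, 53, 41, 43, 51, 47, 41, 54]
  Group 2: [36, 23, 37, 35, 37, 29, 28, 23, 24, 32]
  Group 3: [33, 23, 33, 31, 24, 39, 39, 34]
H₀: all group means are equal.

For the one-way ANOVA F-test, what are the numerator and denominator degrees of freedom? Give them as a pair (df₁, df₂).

degrees of freedom = [2, 27]

k = 3 groups, N = 30 total
df = (k−1, N−k) = (3−1, 30−3) = (2, 27)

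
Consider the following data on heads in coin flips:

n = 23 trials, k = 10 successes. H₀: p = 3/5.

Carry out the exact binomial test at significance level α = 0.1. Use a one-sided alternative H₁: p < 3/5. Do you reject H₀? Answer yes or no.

reject H₀: yes

Exact binomial: n=23, k=10, p₀=3/5=0.6000
P(X≤10) from Σ C(n,i)·p₀^i·(1−p₀)^(n−i)
p-value (one-sided, H₁ less) = 0.08135
At α=0.1: p < α → reject H₀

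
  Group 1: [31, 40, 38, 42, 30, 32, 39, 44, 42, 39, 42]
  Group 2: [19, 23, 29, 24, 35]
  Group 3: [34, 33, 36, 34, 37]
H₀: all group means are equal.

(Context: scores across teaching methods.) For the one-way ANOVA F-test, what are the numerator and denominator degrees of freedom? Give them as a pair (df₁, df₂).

k = 3 groups, N = 21 total
df = (k−1, N−k) = (3−1, 21−3) = (2, 18)

degrees of freedom = [2, 18]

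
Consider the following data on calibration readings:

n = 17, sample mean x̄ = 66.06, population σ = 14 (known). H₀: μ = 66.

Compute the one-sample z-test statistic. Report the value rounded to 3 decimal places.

SE = σ/√n = 14/√17 = 3.3955
z = (x̄−μ₀)/SE = (66.06−66)/3.3955 = 0.0177

test statistic = 0.018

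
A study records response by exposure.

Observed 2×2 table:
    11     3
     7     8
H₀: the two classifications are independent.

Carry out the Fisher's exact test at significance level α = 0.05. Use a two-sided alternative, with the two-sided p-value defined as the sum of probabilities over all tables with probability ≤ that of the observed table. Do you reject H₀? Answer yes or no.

Margins: r₁=14, r₂=15, c₁=18, c₂=11, n=29
p_obs = C(14,11)·C(15,7)/C(29,18); sum pmf over tables with pmf ≤ p_obs
p-value (two-sided) = 0.12814
At α=0.05: p ≥ α → fail to reject H₀

reject H₀: no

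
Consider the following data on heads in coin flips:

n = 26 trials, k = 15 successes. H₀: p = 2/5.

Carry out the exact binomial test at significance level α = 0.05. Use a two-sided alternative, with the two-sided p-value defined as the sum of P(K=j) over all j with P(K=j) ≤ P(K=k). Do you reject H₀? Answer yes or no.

reject H₀: no

Exact binomial: n=26, k=15, p₀=2/5=0.4000
P(X=j) = C(n,j)·p₀^j·(1−p₀)^(n−j); p = Σ P(X=j) over j with P(X=j) ≤ P(X=15)
p-value (two-sided) = 0.07316
At α=0.05: p ≥ α → fail to reject H₀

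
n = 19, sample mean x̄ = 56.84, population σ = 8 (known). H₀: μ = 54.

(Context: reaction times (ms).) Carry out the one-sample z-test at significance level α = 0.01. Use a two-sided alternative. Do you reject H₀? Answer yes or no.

SE = σ/√n = 8/√19 = 1.8353
z = (x̄−μ₀)/SE = (56.84−54)/1.8353 = 1.5474
p-value (two-sided) = 0.12176
At α=0.01: p ≥ α → fail to reject H₀

reject H₀: no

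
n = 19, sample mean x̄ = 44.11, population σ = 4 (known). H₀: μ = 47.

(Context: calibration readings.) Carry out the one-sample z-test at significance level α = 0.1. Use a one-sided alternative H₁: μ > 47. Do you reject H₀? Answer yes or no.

reject H₀: no

SE = σ/√n = 4/√19 = 0.9177
z = (x̄−μ₀)/SE = (44.11−47)/0.9177 = -3.1493
p-value (one-sided, H₁ greater) = 0.99918
At α=0.1: p ≥ α → fail to reject H₀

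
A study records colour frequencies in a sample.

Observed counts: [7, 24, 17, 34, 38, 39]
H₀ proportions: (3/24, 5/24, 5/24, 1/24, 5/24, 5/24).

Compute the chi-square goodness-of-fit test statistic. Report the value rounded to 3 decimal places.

test statistic = 133.579

n = 159; E_i = n·p_i = [19.88, 33.12, 33.12, 6.62, 33.12, 33.12]
χ² = (7−19.88)²/19.88 + (24−33.12)²/33.12 + (17−33.12)²/33.12 + (34−6.62)²/6.62 + (38−33.12)²/33.12 + (39−33.12)²/33.12 = 133.5786
df = 5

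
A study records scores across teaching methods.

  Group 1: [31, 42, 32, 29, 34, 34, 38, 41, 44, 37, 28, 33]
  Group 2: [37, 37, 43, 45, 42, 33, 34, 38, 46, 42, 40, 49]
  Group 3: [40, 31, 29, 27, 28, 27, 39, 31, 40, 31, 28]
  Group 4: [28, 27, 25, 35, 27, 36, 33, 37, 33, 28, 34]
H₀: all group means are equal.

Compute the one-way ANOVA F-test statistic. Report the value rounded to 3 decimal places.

test statistic = 8.726

Group means [35.25, 40.50, 31.91, 31.18], grand mean 34.848
SSB = Σnᵢ(x̄ᵢ−x̄)² = 628.139; SSW = ΣΣ(x−x̄ᵢ)² = 1007.795
MSB = 628.139/3 = 209.3798; MSW = 1007.795/42 = 23.9951
F = MSB/MSW = 8.7259
df = (3, 42)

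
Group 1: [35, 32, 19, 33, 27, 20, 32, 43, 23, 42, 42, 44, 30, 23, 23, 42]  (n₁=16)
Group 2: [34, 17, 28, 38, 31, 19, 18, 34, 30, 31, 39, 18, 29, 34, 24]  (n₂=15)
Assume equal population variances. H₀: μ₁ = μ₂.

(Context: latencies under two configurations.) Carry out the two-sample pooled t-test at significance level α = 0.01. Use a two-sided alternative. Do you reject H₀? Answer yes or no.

x̄₁=31.875, s₁=8.793, n₁=16
x̄₂=28.267, s₂=7.411, n₂=15
s_p² = [15·8.793² + 14·7.411²]/29 = 66.5063
SE = √(s_p²·(1/16+1/15)) = 2.9309
t = (31.875−28.267)/2.9309 = 1.2311
df = 29
p-value (two-sided) = 0.22817
At α=0.01: p ≥ α → fail to reject H₀

reject H₀: no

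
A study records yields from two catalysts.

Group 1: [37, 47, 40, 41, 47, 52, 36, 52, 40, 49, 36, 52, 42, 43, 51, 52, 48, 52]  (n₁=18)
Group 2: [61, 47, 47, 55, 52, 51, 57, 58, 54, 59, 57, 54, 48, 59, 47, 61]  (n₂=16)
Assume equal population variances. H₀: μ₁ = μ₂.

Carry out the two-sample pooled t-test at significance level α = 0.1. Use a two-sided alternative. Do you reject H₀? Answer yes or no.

x̄₁=45.389, s₁=6.021, n₁=18
x̄₂=54.188, s₂=5.023, n₂=16
s_p² = [17·6.021² + 15·5.023²]/32 = 31.0849
SE = √(s_p²·(1/18+1/16)) = 1.9157
t = (45.389−54.188)/1.9157 = -4.5930
df = 32
p-value (two-sided) = 0.00006
At α=0.1: p < α → reject H₀

reject H₀: yes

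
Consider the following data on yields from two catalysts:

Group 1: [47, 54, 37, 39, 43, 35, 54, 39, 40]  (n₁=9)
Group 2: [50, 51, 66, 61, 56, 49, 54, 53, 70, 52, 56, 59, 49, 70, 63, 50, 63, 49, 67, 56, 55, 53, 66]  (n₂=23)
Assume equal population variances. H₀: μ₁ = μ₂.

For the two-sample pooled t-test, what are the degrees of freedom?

degrees of freedom = 30

df = n₁ + n₂ − 2 = 9 + 23 − 2 = 30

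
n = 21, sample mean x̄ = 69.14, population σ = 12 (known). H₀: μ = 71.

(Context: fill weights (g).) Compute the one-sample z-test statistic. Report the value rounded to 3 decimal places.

SE = σ/√n = 12/√21 = 2.6186
z = (x̄−μ₀)/SE = (69.14−71)/2.6186 = -0.7103

test statistic = -0.710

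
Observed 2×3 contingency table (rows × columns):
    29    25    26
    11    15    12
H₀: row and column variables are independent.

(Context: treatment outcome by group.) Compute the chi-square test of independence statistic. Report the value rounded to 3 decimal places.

Row totals [80, 38], col totals [40, 40, 38], n=118
χ² = (29−27.12)²/27.12 + (25−27.12)²/27.12 + (26−25.76)²/25.76 + (11−12.88)²/12.88 + (15−12.88)²/12.88 + (12−12.24)²/12.24 = 0.9261
df = 2

test statistic = 0.926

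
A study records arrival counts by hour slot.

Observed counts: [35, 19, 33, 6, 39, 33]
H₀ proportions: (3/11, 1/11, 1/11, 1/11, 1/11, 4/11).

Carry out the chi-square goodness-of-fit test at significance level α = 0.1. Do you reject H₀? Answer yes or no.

n = 165; E_i = n·p_i = [45.00, 15.00, 15.00, 15.00, 15.00, 60.00]
χ² = (35−45.00)²/45.00 + (19−15.00)²/15.00 + (33−15.00)²/15.00 + (6−15.00)²/15.00 + (39−15.00)²/15.00 + (33−60.00)²/60.00 = 80.8389
df = 5
p-value (upper-tail) = 0.00000
At α=0.1: p < α → reject H₀

reject H₀: yes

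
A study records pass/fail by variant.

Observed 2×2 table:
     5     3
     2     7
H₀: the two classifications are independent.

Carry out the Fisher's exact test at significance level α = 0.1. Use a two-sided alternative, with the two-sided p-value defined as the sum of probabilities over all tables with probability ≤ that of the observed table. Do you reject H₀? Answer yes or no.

reject H₀: no

Margins: r₁=8, r₂=9, c₁=7, c₂=10, n=17
p_obs = C(8,5)·C(9,2)/C(17,7); sum pmf over tables with pmf ≤ p_obs
p-value (two-sided) = 0.15343
At α=0.1: p ≥ α → fail to reject H₀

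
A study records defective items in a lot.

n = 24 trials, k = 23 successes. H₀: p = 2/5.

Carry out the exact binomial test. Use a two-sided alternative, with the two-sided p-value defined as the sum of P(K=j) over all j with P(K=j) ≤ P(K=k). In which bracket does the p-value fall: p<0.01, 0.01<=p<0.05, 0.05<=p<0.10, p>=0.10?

p-value bracket: p<0.01

Exact binomial: n=24, k=23, p₀=2/5=0.4000
P(X=j) = C(n,j)·p₀^j·(1−p₀)^(n−j); p = Σ P(X=j) over j with P(X=j) ≤ P(X=23)
p-value (two-sided) = 0.00000
→ bracket: p<0.01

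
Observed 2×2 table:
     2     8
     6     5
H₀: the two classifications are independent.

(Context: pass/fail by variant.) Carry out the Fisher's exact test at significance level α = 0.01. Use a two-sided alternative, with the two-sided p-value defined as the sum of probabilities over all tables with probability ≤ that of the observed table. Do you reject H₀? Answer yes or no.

reject H₀: no

Margins: r₁=10, r₂=11, c₁=8, c₂=13, n=21
p_obs = C(10,2)·C(11,6)/C(21,8); sum pmf over tables with pmf ≤ p_obs
p-value (two-sided) = 0.18266
At α=0.01: p ≥ α → fail to reject H₀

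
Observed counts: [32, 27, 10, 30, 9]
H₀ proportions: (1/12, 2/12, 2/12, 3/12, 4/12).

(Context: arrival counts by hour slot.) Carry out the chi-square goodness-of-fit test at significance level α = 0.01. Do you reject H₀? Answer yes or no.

n = 108; E_i = n·p_i = [9.00, 18.00, 18.00, 27.00, 36.00]
χ² = (32−9.00)²/9.00 + (27−18.00)²/18.00 + (10−18.00)²/18.00 + (30−27.00)²/27.00 + (9−36.00)²/36.00 = 87.4167
df = 4
p-value (upper-tail) = 0.00000
At α=0.01: p < α → reject H₀

reject H₀: yes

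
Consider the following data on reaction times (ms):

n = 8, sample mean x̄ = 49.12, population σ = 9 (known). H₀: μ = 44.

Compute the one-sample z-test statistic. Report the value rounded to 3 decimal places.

SE = σ/√n = 9/√8 = 3.1820
z = (x̄−μ₀)/SE = (49.12−44)/3.1820 = 1.6091

test statistic = 1.609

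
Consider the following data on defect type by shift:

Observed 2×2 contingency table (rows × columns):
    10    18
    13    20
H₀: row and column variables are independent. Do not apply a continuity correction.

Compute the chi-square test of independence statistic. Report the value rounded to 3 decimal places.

test statistic = 0.087

Row totals [28, 33], col totals [23, 38], n=61
χ² = (10−10.56)²/10.56 + (18−17.44)²/17.44 + (13−12.44)²/12.44 + (20−20.56)²/20.56 = 0.0873
df = 1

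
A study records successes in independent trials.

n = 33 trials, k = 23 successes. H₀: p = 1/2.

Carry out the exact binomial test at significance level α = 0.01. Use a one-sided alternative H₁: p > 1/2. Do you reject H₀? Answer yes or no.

reject H₀: no

Exact binomial: n=33, k=23, p₀=1/2=0.5000
P(X≥23) from Σ C(n,i)·p₀^i·(1−p₀)^(n−i)
p-value (one-sided, H₁ greater) = 0.01754
At α=0.01: p ≥ α → fail to reject H₀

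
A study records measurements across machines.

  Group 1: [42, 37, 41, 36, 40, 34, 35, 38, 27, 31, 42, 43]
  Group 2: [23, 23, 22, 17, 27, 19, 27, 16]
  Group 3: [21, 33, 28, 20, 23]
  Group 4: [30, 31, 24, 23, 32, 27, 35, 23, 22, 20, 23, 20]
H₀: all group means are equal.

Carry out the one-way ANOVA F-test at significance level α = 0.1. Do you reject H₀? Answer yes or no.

Group means [37.17, 21.75, 25.00, 25.83], grand mean 28.514
SSB = Σnᵢ(x̄ᵢ−x̄)² = 1412.410; SSW = ΣΣ(x−x̄ᵢ)² = 778.833
MSB = 1412.410/3 = 470.8033; MSW = 778.833/33 = 23.6010
F = MSB/MSW = 19.9484
df = (3, 33)
p-value (upper-tail) = 0.00000
At α=0.1: p < α → reject H₀

reject H₀: yes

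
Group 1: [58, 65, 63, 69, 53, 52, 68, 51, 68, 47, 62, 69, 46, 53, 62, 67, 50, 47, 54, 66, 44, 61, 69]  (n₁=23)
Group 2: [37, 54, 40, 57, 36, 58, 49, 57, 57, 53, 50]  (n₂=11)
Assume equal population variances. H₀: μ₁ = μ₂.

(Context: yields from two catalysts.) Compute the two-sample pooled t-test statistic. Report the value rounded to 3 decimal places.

x̄₁=58.435, s₁=8.570, n₁=23
x̄₂=49.818, s₂=8.376, n₂=11
s_p² = [22·8.570² + 10·8.376²]/32 = 72.4153
SE = √(s_p²·(1/23+1/11)) = 3.1196
t = (58.435−49.818)/3.1196 = 2.7621
df = 32

test statistic = 2.762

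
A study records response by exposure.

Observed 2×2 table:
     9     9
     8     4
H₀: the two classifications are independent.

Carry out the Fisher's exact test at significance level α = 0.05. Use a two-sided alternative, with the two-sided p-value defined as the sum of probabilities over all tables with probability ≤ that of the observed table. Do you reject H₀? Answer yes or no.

reject H₀: no

Margins: r₁=18, r₂=12, c₁=17, c₂=13, n=30
p_obs = C(18,9)·C(12,8)/C(30,17); sum pmf over tables with pmf ≤ p_obs
p-value (two-sided) = 0.46508
At α=0.05: p ≥ α → fail to reject H₀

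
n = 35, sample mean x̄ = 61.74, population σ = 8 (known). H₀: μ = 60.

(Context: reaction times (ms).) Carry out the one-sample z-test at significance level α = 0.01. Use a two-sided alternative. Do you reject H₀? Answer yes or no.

SE = σ/√n = 8/√35 = 1.3522
z = (x̄−μ₀)/SE = (61.74−60)/1.3522 = 1.2867
p-value (two-sided) = 0.19818
At α=0.01: p ≥ α → fail to reject H₀

reject H₀: no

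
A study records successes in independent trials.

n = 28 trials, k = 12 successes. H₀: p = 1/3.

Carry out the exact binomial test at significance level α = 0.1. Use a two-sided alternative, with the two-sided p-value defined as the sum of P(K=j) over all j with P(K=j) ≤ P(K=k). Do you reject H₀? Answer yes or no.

reject H₀: no

Exact binomial: n=28, k=12, p₀=1/3=0.3333
P(X=j) = C(n,j)·p₀^j·(1−p₀)^(n−j); p = Σ P(X=j) over j with P(X=j) ≤ P(X=12)
p-value (two-sided) = 0.31729
At α=0.1: p ≥ α → fail to reject H₀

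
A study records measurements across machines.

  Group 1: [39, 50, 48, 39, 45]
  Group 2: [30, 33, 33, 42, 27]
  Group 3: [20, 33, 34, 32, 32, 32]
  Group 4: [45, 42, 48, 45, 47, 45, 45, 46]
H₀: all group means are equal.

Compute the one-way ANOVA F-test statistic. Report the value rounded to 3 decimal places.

Group means [44.20, 33.00, 30.50, 45.38], grand mean 38.833
SSB = Σnᵢ(x̄ᵢ−x̄)² = 1073.158; SSW = ΣΣ(x−x̄ᵢ)² = 386.175
MSB = 1073.158/3 = 357.7194; MSW = 386.175/20 = 19.3087
F = MSB/MSW = 18.5263
df = (3, 20)

test statistic = 18.526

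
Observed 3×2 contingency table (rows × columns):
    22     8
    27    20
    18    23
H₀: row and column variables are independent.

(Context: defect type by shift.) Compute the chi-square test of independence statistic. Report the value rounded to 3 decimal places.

Row totals [30, 47, 41], col totals [67, 51], n=118
χ² = (22−17.03)²/17.03 + (8−12.97)²/12.97 + (27−26.69)²/26.69 + (20−20.31)²/20.31 + (18−23.28)²/23.28 + (23−17.72)²/17.72 = 6.1288
df = 2

test statistic = 6.129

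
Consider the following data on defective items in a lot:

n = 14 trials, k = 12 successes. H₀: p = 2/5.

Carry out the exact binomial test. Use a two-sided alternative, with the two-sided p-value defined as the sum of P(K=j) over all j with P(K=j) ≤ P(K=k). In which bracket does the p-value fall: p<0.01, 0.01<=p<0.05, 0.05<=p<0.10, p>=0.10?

Exact binomial: n=14, k=12, p₀=2/5=0.4000
P(X=j) = C(n,j)·p₀^j·(1−p₀)^(n−j); p = Σ P(X=j) over j with P(X=j) ≤ P(X=12)
p-value (two-sided) = 0.00061
→ bracket: p<0.01

p-value bracket: p<0.01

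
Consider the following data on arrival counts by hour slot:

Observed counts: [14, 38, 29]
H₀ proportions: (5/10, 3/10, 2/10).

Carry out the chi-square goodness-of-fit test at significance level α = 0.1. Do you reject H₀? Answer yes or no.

n = 81; E_i = n·p_i = [40.50, 24.30, 16.20]
χ² = (14−40.50)²/40.50 + (38−24.30)²/24.30 + (29−16.20)²/16.20 = 35.1770
df = 2
p-value (upper-tail) = 0.00000
At α=0.1: p < α → reject H₀

reject H₀: yes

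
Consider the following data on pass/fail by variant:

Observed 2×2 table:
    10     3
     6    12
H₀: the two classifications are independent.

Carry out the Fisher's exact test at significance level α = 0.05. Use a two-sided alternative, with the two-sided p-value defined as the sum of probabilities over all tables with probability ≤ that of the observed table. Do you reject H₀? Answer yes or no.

reject H₀: yes

Margins: r₁=13, r₂=18, c₁=16, c₂=15, n=31
p_obs = C(13,10)·C(18,6)/C(31,16); sum pmf over tables with pmf ≤ p_obs
p-value (two-sided) = 0.02901
At α=0.05: p < α → reject H₀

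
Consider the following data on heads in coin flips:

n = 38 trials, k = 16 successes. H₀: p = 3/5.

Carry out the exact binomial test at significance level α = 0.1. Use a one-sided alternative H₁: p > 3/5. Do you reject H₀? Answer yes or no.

reject H₀: no

Exact binomial: n=38, k=16, p₀=3/5=0.6000
P(X≥16) from Σ C(n,i)·p₀^i·(1−p₀)^(n−i)
p-value (one-sided, H₁ greater) = 0.99158
At α=0.1: p ≥ α → fail to reject H₀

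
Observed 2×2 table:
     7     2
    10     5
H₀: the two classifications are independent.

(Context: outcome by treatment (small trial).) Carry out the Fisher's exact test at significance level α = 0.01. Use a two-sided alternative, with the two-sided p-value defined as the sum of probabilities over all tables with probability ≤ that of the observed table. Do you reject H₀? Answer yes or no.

Margins: r₁=9, r₂=15, c₁=17, c₂=7, n=24
p_obs = C(9,7)·C(15,10)/C(24,17); sum pmf over tables with pmf ≤ p_obs
p-value (two-sided) = 0.66871
At α=0.01: p ≥ α → fail to reject H₀

reject H₀: no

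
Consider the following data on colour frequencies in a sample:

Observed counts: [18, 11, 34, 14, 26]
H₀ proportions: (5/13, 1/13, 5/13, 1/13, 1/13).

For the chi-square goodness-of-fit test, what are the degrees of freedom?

df = k − 1 = 5 − 1 = 4

degrees of freedom = 4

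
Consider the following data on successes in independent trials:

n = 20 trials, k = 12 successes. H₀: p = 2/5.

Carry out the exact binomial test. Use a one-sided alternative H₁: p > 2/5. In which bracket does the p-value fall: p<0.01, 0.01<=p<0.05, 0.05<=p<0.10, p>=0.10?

p-value bracket: 0.05<=p<0.10

Exact binomial: n=20, k=12, p₀=2/5=0.4000
P(X≥12) from Σ C(n,i)·p₀^i·(1−p₀)^(n−i)
p-value (one-sided, H₁ greater) = 0.05653
→ bracket: 0.05<=p<0.10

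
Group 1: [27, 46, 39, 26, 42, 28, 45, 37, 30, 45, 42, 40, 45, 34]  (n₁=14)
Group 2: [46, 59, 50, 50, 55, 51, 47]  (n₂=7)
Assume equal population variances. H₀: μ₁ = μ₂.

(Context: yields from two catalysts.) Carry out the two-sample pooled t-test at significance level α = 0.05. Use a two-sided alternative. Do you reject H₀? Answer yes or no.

x̄₁=37.571, s₁=7.293, n₁=14
x̄₂=51.143, s₂=4.525, n₂=7
s_p² = [13·7.293² + 6·4.525²]/19 = 42.8571
SE = √(s_p²·(1/14+1/7)) = 3.0305
t = (37.571−51.143)/3.0305 = -4.4783
df = 19
p-value (two-sided) = 0.00026
At α=0.05: p < α → reject H₀

reject H₀: yes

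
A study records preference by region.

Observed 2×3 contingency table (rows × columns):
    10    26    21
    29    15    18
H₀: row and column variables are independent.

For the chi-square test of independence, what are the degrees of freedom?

degrees of freedom = 2

df = (r−1)(c−1) = (2−1)·(3−1) = 2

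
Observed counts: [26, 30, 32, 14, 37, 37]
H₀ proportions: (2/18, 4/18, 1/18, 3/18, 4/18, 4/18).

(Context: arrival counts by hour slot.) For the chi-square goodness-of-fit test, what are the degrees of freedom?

df = k − 1 = 6 − 1 = 5

degrees of freedom = 5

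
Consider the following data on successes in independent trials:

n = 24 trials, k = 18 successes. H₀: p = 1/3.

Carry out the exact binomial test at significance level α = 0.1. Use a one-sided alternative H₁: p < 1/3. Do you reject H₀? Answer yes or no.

Exact binomial: n=24, k=18, p₀=1/3=0.3333
P(X≤18) from Σ C(n,i)·p₀^i·(1−p₀)^(n−i)
p-value (one-sided, H₁ less) = 0.99999
At α=0.1: p ≥ α → fail to reject H₀

reject H₀: no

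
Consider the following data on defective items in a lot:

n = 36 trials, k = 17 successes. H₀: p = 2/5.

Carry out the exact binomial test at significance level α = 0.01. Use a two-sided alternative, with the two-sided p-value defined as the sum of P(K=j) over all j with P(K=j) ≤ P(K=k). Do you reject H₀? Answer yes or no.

reject H₀: no

Exact binomial: n=36, k=17, p₀=2/5=0.4000
P(X=j) = C(n,j)·p₀^j·(1−p₀)^(n−j); p = Σ P(X=j) over j with P(X=j) ≤ P(X=17)
p-value (two-sided) = 0.39799
At α=0.01: p ≥ α → fail to reject H₀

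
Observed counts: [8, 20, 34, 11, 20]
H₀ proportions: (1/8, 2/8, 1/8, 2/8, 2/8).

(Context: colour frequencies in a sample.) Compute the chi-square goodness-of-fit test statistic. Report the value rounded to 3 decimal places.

n = 93; E_i = n·p_i = [11.62, 23.25, 11.62, 23.25, 23.25]
χ² = (8−11.62)²/11.62 + (20−23.25)²/23.25 + (34−11.62)²/11.62 + (11−23.25)²/23.25 + (20−23.25)²/23.25 = 51.5591
df = 4

test statistic = 51.559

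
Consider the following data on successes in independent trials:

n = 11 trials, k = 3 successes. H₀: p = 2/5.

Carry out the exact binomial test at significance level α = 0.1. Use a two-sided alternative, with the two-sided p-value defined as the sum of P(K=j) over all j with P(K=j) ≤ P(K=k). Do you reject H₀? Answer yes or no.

reject H₀: no

Exact binomial: n=11, k=3, p₀=2/5=0.4000
P(X=j) = C(n,j)·p₀^j·(1−p₀)^(n−j); p = Σ P(X=j) over j with P(X=j) ≤ P(X=3)
p-value (two-sided) = 0.54279
At α=0.1: p ≥ α → fail to reject H₀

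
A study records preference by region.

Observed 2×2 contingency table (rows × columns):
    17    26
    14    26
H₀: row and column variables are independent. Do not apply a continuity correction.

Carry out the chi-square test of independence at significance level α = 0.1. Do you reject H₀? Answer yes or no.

Row totals [43, 40], col totals [31, 52], n=83
χ² = (17−16.06)²/16.06 + (26−26.94)²/26.94 + (14−14.94)²/14.94 + (26−25.06)²/25.06 = 0.1821
df = 1
p-value (upper-tail) = 0.66955
At α=0.1: p ≥ α → fail to reject H₀

reject H₀: no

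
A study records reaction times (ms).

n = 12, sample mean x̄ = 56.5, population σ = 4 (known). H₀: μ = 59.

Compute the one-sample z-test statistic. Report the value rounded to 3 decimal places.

SE = σ/√n = 4/√12 = 1.1547
z = (x̄−μ₀)/SE = (56.5−59)/1.1547 = -2.1651

test statistic = -2.165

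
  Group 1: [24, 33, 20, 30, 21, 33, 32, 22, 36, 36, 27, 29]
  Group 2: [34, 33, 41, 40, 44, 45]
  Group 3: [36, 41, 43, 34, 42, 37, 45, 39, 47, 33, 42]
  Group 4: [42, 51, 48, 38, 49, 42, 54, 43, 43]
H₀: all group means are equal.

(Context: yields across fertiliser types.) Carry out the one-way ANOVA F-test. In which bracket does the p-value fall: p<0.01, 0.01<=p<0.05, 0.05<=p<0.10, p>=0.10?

Group means [28.58, 39.50, 39.91, 45.56], grand mean 37.605
SSB = Σnᵢ(x̄ᵢ−x̄)² = 1625.531; SSW = ΣΣ(x−x̄ᵢ)² = 903.548
MSB = 1625.531/3 = 541.8437; MSW = 903.548/34 = 26.5749
F = MSB/MSW = 20.3893
df = (3, 34)
p-value (upper-tail) = 0.00000
→ bracket: p<0.01

p-value bracket: p<0.01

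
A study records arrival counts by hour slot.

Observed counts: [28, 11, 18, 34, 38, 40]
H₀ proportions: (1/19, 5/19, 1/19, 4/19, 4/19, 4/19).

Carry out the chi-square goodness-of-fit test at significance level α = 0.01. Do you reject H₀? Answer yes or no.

n = 169; E_i = n·p_i = [8.89, 44.47, 8.89, 35.58, 35.58, 35.58]
χ² = (28−8.89)²/8.89 + (11−44.47)²/44.47 + (18−8.89)²/8.89 + (34−35.58)²/35.58 + (38−35.58)²/35.58 + (40−35.58)²/35.58 = 76.3361
df = 5
p-value (upper-tail) = 0.00000
At α=0.01: p < α → reject H₀

reject H₀: yes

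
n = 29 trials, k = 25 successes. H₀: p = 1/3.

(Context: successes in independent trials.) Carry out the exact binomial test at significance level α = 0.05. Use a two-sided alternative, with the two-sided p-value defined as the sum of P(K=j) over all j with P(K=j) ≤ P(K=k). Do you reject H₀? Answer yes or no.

reject H₀: yes

Exact binomial: n=29, k=25, p₀=1/3=0.3333
P(X=j) = C(n,j)·p₀^j·(1−p₀)^(n−j); p = Σ P(X=j) over j with P(X=j) ≤ P(X=25)
p-value (two-sided) = 0.00000
At α=0.05: p < α → reject H₀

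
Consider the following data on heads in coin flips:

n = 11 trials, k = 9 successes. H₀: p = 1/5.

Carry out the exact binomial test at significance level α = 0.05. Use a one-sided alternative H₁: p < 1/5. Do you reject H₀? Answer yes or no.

Exact binomial: n=11, k=9, p₀=1/5=0.2000
P(X≤9) from Σ C(n,i)·p₀^i·(1−p₀)^(n−i)
p-value (one-sided, H₁ less) = 1.00000
At α=0.05: p ≥ α → fail to reject H₀

reject H₀: no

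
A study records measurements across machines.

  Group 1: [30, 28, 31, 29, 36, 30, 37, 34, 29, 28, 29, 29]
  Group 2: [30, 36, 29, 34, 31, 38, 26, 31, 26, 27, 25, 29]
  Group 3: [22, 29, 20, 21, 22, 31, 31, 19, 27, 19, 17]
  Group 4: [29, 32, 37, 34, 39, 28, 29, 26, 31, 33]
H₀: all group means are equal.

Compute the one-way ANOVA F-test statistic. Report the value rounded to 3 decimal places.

Group means [30.83, 30.17, 23.45, 31.80], grand mean 29.067
SSB = Σnᵢ(x̄ᵢ−x̄)² = 473.139; SSW = ΣΣ(x−x̄ᵢ)² = 701.661
MSB = 473.139/3 = 157.7131; MSW = 701.661/41 = 17.1137
F = MSB/MSW = 9.2156
df = (3, 41)

test statistic = 9.216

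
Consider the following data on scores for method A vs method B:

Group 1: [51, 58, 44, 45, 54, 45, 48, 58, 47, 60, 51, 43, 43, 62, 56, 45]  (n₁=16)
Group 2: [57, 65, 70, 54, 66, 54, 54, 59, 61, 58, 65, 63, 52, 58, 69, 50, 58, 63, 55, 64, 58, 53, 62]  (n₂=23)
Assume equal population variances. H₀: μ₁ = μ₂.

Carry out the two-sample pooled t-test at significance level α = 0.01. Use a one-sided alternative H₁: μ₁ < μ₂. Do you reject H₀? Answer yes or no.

x̄₁=50.625, s₁=6.541, n₁=16
x̄₂=59.478, s₂=5.526, n₂=23
s_p² = [15·6.541² + 22·5.526²]/37 = 35.4997
SE = √(s_p²·(1/16+1/23)) = 1.9396
t = (50.625−59.478)/1.9396 = -4.5644
df = 37
p-value (one-sided, H₁ less) = 0.00003
At α=0.01: p < α → reject H₀

reject H₀: yes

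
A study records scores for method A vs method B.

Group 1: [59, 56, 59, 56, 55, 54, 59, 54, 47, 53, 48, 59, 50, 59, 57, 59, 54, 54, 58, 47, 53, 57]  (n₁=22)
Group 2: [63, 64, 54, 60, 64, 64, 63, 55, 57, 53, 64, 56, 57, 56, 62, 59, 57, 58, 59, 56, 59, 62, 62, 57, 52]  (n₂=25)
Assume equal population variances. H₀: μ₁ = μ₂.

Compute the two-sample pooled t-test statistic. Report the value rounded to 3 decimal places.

x̄₁=54.864, s₁=3.956, n₁=22
x̄₂=58.920, s₂=3.707, n₂=25
s_p² = [21·3.956² + 24·3.707²]/45 = 14.6318
SE = √(s_p²·(1/22+1/25)) = 1.1182
t = (54.864−58.920)/1.1182 = -3.6276
df = 45

test statistic = -3.628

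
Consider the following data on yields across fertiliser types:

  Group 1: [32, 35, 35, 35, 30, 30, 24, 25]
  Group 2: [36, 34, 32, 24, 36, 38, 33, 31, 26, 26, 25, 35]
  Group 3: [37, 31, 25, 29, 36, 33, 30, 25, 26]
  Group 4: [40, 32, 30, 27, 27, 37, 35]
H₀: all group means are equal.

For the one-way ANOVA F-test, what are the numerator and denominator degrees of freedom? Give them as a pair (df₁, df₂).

degrees of freedom = [3, 32]

k = 4 groups, N = 36 total
df = (k−1, N−k) = (4−1, 36−4) = (3, 32)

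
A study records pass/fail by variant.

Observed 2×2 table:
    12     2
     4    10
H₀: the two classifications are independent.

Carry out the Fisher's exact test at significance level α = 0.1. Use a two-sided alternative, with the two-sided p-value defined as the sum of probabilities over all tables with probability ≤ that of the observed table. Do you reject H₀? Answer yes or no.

reject H₀: yes

Margins: r₁=14, r₂=14, c₁=16, c₂=12, n=28
p_obs = C(14,12)·C(14,4)/C(28,16); sum pmf over tables with pmf ≤ p_obs
p-value (two-sided) = 0.00633
At α=0.1: p < α → reject H₀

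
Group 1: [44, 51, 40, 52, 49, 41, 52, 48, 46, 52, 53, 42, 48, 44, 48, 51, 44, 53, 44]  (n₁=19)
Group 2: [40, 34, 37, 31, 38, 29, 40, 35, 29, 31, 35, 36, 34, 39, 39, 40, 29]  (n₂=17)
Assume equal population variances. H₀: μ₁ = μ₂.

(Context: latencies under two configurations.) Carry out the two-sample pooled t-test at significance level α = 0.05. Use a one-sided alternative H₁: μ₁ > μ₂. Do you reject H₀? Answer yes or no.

reject H₀: yes

x̄₁=47.474, s₁=4.274, n₁=19
x̄₂=35.059, s₂=4.054, n₂=17
s_p² = [18·4.274² + 16·4.054²]/34 = 17.4023
SE = √(s_p²·(1/19+1/17)) = 1.3927
t = (47.474−35.059)/1.3927 = 8.9143
df = 34
p-value (one-sided, H₁ greater) = 0.00000
At α=0.05: p < α → reject H₀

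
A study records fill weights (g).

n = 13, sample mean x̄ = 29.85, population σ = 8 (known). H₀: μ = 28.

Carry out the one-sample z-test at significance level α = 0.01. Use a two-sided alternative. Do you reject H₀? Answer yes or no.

SE = σ/√n = 8/√13 = 2.2188
z = (x̄−μ₀)/SE = (29.85−28)/2.2188 = 0.8338
p-value (two-sided) = 0.40440
At α=0.01: p ≥ α → fail to reject H₀

reject H₀: no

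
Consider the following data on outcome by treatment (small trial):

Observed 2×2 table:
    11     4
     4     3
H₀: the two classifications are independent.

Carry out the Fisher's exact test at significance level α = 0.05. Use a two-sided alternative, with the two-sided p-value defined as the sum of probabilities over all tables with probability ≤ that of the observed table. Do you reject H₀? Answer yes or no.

reject H₀: no

Margins: r₁=15, r₂=7, c₁=15, c₂=7, n=22
p_obs = C(15,11)·C(7,4)/C(22,15); sum pmf over tables with pmf ≤ p_obs
p-value (two-sided) = 0.63022
At α=0.05: p ≥ α → fail to reject H₀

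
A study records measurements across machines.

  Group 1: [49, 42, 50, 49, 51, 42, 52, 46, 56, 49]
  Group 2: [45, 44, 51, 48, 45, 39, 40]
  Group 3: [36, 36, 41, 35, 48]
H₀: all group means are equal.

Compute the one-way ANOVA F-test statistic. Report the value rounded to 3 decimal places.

test statistic = 7.214

Group means [48.60, 44.57, 39.20], grand mean 45.182
SSB = Σnᵢ(x̄ᵢ−x̄)² = 298.358; SSW = ΣΣ(x−x̄ᵢ)² = 392.914
MSB = 298.358/2 = 149.1792; MSW = 392.914/19 = 20.6797
F = MSB/MSW = 7.2138
df = (2, 19)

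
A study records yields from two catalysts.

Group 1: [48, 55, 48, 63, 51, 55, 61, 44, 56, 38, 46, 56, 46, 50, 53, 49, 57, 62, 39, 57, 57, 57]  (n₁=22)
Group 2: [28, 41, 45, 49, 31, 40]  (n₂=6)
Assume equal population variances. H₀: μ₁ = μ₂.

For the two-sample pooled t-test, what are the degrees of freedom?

degrees of freedom = 26

df = n₁ + n₂ − 2 = 22 + 6 − 2 = 26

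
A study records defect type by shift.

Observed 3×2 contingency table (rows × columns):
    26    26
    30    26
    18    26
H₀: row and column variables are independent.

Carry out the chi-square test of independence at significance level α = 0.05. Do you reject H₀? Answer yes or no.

Row totals [52, 56, 44], col totals [74, 78], n=152
χ² = (26−25.32)²/25.32 + (26−26.68)²/26.68 + (30−27.26)²/27.26 + (26−28.74)²/28.74 + (18−21.42)²/21.42 + (26−22.58)²/22.58 = 1.6361
df = 2
p-value (upper-tail) = 0.44128
At α=0.05: p ≥ α → fail to reject H₀

reject H₀: no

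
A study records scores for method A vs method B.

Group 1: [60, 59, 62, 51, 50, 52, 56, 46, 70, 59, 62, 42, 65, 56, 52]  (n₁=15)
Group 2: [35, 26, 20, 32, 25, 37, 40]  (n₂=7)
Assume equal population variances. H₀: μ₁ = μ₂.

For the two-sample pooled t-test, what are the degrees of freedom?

df = n₁ + n₂ − 2 = 15 + 7 − 2 = 20

degrees of freedom = 20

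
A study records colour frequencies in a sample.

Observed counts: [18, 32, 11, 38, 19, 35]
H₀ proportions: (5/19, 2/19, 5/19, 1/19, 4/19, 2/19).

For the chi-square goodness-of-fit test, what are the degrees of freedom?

df = k − 1 = 6 − 1 = 5

degrees of freedom = 5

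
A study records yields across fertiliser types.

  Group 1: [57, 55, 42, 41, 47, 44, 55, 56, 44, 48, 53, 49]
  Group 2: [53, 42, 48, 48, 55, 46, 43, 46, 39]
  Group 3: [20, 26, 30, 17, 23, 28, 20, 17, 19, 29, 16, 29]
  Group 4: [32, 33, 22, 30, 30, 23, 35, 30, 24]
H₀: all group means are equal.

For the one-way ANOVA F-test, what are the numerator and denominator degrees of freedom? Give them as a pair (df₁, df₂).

degrees of freedom = [3, 38]

k = 4 groups, N = 42 total
df = (k−1, N−k) = (4−1, 42−4) = (3, 38)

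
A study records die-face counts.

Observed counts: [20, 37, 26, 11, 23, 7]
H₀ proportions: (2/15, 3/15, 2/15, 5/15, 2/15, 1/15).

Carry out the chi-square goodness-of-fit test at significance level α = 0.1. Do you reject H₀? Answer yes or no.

reject H₀: yes

n = 124; E_i = n·p_i = [16.53, 24.80, 16.53, 41.33, 16.53, 8.27]
χ² = (20−16.53)²/16.53 + (37−24.80)²/24.80 + (26−16.53)²/16.53 + (11−41.33)²/41.33 + (23−16.53)²/16.53 + (7−8.27)²/8.27 = 37.1331
df = 5
p-value (upper-tail) = 0.00000
At α=0.1: p < α → reject H₀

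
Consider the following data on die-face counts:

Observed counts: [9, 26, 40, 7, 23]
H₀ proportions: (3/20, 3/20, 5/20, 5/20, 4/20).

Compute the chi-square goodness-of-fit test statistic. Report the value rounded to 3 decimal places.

n = 105; E_i = n·p_i = [15.75, 15.75, 26.25, 26.25, 21.00]
χ² = (9−15.75)²/15.75 + (26−15.75)²/15.75 + (40−26.25)²/26.25 + (7−26.25)²/26.25 + (23−21.00)²/21.00 = 31.0730
df = 4

test statistic = 31.073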